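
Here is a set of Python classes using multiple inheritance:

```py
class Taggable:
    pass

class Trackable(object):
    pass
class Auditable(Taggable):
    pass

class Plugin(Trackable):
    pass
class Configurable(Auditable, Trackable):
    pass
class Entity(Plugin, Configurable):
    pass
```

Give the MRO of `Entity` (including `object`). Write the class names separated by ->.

Entity -> Plugin -> Configurable -> Auditable -> Taggable -> Trackable -> object

L[Entity] = Entity + merge(L[Plugin], L[Configurable], [Plugin Configurable])
  take Plugin:  [Plugin Trackable object] + [Configurable Auditable Taggable Trackable object] + [Plugin Configurable]
  take Configurable:  [Trackable object] + [Configurable Auditable Taggable Trackable object] + [Configurable]
  take Auditable:  [Trackable object] + [Auditable Taggable Trackable object]
  take Taggable:  [Trackable object] + [Taggable Trackable object]
  take Trackable:  [Trackable object] + [Trackable object]
  take object:  [object] + [object]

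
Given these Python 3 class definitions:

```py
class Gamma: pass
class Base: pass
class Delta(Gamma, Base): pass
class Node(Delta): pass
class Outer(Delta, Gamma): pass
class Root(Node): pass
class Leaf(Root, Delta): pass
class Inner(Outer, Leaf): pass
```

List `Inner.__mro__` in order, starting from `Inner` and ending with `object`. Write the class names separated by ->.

Inner -> Outer -> Leaf -> Root -> Node -> Delta -> Gamma -> Base -> object

L[Inner] = Inner + merge(L[Outer], L[Leaf], [Outer Leaf])
  take Outer:  [Outer Delta Gamma Base object] + [Leaf Root Node Delta Gamma Base object] + [Outer Leaf]
  take Leaf:  [Delta Gamma Base object] + [Leaf Root Node Delta Gamma Base object] + [Leaf]
  take Root:  [Delta Gamma Base object] + [Root Node Delta Gamma Base object]
  take Node:  [Delta Gamma Base object] + [Node Delta Gamma Base object]
  take Delta:  [Delta Gamma Base object] + [Delta Gamma Base object]
  take Gamma:  [Gamma Base object] + [Gamma Base object]
  take Base:  [Base object] + [Base object]
  take object:  [object] + [object]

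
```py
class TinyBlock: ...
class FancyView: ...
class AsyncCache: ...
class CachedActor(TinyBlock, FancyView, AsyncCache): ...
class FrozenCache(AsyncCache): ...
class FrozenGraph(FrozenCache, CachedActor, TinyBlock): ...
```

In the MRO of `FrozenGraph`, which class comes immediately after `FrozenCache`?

CachedActor

L[FrozenGraph] = FrozenGraph + merge(L[FrozenCache], L[CachedActor], L[TinyBlock], [FrozenCache CachedActor TinyBlock])
  take FrozenCache:  [FrozenCache AsyncCache object] + [CachedActor TinyBlock FancyView AsyncCache object] + [TinyBlock object] + [FrozenCache CachedActor TinyBlock]
  take CachedActor:  [AsyncCache object] + [CachedActor TinyBlock FancyView AsyncCache object] + [TinyBlock object] + [CachedActor TinyBlock]
  take TinyBlock:  [AsyncCache object] + [TinyBlock FancyView AsyncCache object] + [TinyBlock object] + [TinyBlock]
  take FancyView:  [AsyncCache object] + [FancyView AsyncCache object] + [object]
  take AsyncCache:  [AsyncCache object] + [AsyncCache object] + [object]
  take object:  [object] + [object] + [object]
MRO: FrozenGraph FrozenCache CachedActor TinyBlock FancyView AsyncCache object
FrozenCache is at position 1; next is CachedActor.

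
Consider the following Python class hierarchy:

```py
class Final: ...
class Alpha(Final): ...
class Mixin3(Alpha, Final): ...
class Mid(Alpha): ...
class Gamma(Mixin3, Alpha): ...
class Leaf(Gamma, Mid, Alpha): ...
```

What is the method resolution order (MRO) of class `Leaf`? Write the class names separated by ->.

Leaf -> Gamma -> Mixin3 -> Mid -> Alpha -> Final -> object

L[Leaf] = Leaf + merge(L[Gamma], L[Mid], L[Alpha], [Gamma Mid Alpha])
  take Gamma:  [Gamma Mixin3 Alpha Final object] + [Mid Alpha Final object] + [Alpha Final object] + [Gamma Mid Alpha]
  take Mixin3:  [Mixin3 Alpha Final object] + [Mid Alpha Final object] + [Alpha Final object] + [Mid Alpha]
  take Mid:  [Alpha Final object] + [Mid Alpha Final object] + [Alpha Final object] + [Mid Alpha]
  take Alpha:  [Alpha Final object] + [Alpha Final object] + [Alpha Final object] + [Alpha]
  take Final:  [Final object] + [Final object] + [Final object]
  take object:  [object] + [object] + [object]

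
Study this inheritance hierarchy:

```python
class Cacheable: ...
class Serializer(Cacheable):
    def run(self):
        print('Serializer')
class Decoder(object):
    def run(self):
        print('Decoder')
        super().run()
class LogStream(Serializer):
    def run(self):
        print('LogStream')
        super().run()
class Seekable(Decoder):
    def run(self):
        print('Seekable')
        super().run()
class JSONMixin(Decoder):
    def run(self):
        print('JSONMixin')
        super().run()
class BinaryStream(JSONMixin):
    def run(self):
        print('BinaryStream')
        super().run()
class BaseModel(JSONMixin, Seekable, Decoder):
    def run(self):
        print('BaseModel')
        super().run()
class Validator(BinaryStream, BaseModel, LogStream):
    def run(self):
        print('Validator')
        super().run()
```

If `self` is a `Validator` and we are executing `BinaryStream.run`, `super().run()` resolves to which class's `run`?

BaseModel

L[Validator] = Validator + merge(L[BinaryStream], L[BaseModel], L[LogStream], [BinaryStream BaseModel LogStream])
  take BinaryStream:  [BinaryStream JSONMixin Decoder object] + [BaseModel JSONMixin Seekable Decoder object] + [LogStream Serializer Cacheable object] + [BinaryStream BaseModel LogStream]
  take BaseModel:  [JSONMixin Decoder object] + [BaseModel JSONMixin Seekable Decoder object] + [LogStream Serializer Cacheable object] + [BaseModel LogStream]
  take JSONMixin:  [JSONMixin Decoder object] + [JSONMixin Seekable Decoder object] + [LogStream Serializer Cacheable object] + [LogStream]
  take Seekable:  [Decoder object] + [Seekable Decoder object] + [LogStream Serializer Cacheable object] + [LogStream]
  take Decoder:  [Decoder object] + [Decoder object] + [LogStream Serializer Cacheable object] + [LogStream]
  take LogStream:  [object] + [object] + [LogStream Serializer Cacheable object] + [LogStream]
  take Serializer:  [object] + [object] + [Serializer Cacheable object]
  take Cacheable:  [object] + [object] + [Cacheable object]
  take object:  [object] + [object] + [object]
MRO: Validator BinaryStream BaseModel JSONMixin Seekable Decoder LogStream Serializer Cacheable object
super() in BinaryStream.run on a Validator instance goes to the class after BinaryStream in Validator's MRO: BaseModel.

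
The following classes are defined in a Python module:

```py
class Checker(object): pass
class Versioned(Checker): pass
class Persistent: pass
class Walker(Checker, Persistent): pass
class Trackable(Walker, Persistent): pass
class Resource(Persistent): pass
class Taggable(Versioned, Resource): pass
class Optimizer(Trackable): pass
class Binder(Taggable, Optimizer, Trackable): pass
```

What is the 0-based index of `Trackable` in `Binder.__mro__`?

4

L[Binder] = Binder + merge(L[Taggable], L[Optimizer], L[Trackable], [Taggable Optimizer Trackable])
  take Taggable:  [Taggable Versioned Checker Resource Persistent object] + [Optimizer Trackable Walker Checker Persistent object] + [Trackable Walker Checker Persistent object] + [Taggable Optimizer Trackable]
  take Versioned:  [Versioned Checker Resource Persistent object] + [Optimizer Trackable Walker Checker Persistent object] + [Trackable Walker Checker Persistent object] + [Optimizer Trackable]
  take Optimizer:  [Checker Resource Persistent object] + [Optimizer Trackable Walker Checker Persistent object] + [Trackable Walker Checker Persistent object] + [Optimizer Trackable]
  take Trackable:  [Checker Resource Persistent object] + [Trackable Walker Checker Persistent object] + [Trackable Walker Checker Persistent object] + [Trackable]
  take Walker:  [Checker Resource Persistent object] + [Walker Checker Persistent object] + [Walker Checker Persistent object]
  take Checker:  [Checker Resource Persistent object] + [Checker Persistent object] + [Checker Persistent object]
  take Resource:  [Resource Persistent object] + [Persistent object] + [Persistent object]
  take Persistent:  [Persistent object] + [Persistent object] + [Persistent object]
  take object:  [object] + [object] + [object]
MRO: Binder Taggable Versioned Optimizer Trackable Walker Checker Resource Persistent object
Trackable sits at index 4.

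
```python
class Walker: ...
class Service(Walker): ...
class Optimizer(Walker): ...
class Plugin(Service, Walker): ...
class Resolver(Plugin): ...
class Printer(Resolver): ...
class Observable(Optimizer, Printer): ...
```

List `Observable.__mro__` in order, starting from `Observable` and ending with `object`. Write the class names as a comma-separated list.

Observable, Optimizer, Printer, Resolver, Plugin, Service, Walker, object

L[Observable] = Observable + merge(L[Optimizer], L[Printer], [Optimizer Printer])
  take Optimizer:  [Optimizer Walker object] + [Printer Resolver Plugin Service Walker object] + [Optimizer Printer]
  take Printer:  [Walker object] + [Printer Resolver Plugin Service Walker object] + [Printer]
  take Resolver:  [Walker object] + [Resolver Plugin Service Walker object]
  take Plugin:  [Walker object] + [Plugin Service Walker object]
  take Service:  [Walker object] + [Service Walker object]
  take Walker:  [Walker object] + [Walker object]
  take object:  [object] + [object]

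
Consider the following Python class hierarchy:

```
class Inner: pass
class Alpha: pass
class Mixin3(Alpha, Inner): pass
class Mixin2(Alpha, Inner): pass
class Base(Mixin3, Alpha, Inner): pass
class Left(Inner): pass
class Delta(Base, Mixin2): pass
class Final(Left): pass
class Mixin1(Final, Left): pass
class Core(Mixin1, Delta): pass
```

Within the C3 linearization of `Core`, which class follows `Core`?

Mixin1

L[Core] = Core + merge(L[Mixin1], L[Delta], [Mixin1 Delta])
  take Mixin1:  [Mixin1 Final Left Inner object] + [Delta Base Mixin3 Mixin2 Alpha Inner object] + [Mixin1 Delta]
  take Final:  [Final Left Inner object] + [Delta Base Mixin3 Mixin2 Alpha Inner object] + [Delta]
  take Left:  [Left Inner object] + [Delta Base Mixin3 Mixin2 Alpha Inner object] + [Delta]
  take Delta:  [Inner object] + [Delta Base Mixin3 Mixin2 Alpha Inner object] + [Delta]
  take Base:  [Inner object] + [Base Mixin3 Mixin2 Alpha Inner object]
  take Mixin3:  [Inner object] + [Mixin3 Mixin2 Alpha Inner object]
  take Mixin2:  [Inner object] + [Mixin2 Alpha Inner object]
  take Alpha:  [Inner object] + [Alpha Inner object]
  take Inner:  [Inner object] + [Inner object]
  take object:  [object] + [object]
MRO: Core Mixin1 Final Left Delta Base Mixin3 Mixin2 Alpha Inner object
Core is at position 0; next is Mixin1.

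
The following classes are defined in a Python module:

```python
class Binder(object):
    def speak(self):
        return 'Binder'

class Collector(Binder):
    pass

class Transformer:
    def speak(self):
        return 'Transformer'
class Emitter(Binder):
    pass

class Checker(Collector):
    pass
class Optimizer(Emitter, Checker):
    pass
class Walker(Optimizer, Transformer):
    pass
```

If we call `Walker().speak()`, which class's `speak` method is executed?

L[Walker] = Walker + merge(L[Optimizer], L[Transformer], [Optimizer Transformer])
  take Optimizer:  [Optimizer Emitter Checker Collector Binder object] + [Transformer object] + [Optimizer Transformer]
  take Emitter:  [Emitter Checker Collector Binder object] + [Transformer object] + [Transformer]
  take Checker:  [Checker Collector Binder object] + [Transformer object] + [Transformer]
  take Collector:  [Collector Binder object] + [Transformer object] + [Transformer]
  take Binder:  [Binder object] + [Transformer object] + [Transformer]
  take Transformer:  [object] + [Transformer object] + [Transformer]
  take object:  [object] + [object]
MRO: Walker Optimizer Emitter Checker Collector Binder Transformer object
speak is defined in: Binder, Transformer. First along the MRO is Binder.

Binder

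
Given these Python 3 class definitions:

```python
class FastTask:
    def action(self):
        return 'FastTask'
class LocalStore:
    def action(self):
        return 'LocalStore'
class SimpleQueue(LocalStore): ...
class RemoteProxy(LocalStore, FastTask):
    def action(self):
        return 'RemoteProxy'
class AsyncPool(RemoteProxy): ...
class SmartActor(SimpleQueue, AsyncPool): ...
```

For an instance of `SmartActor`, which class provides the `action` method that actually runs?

RemoteProxy

L[SmartActor] = SmartActor + merge(L[SimpleQueue], L[AsyncPool], [SimpleQueue AsyncPool])
  take SimpleQueue:  [SimpleQueue LocalStore object] + [AsyncPool RemoteProxy LocalStore FastTask object] + [SimpleQueue AsyncPool]
  take AsyncPool:  [LocalStore object] + [AsyncPool RemoteProxy LocalStore FastTask object] + [AsyncPool]
  take RemoteProxy:  [LocalStore object] + [RemoteProxy LocalStore FastTask object]
  take LocalStore:  [LocalStore object] + [LocalStore FastTask object]
  take FastTask:  [object] + [FastTask object]
  take object:  [object] + [object]
MRO: SmartActor SimpleQueue AsyncPool RemoteProxy LocalStore FastTask object
action is defined in: FastTask, LocalStore, RemoteProxy. First along the MRO is RemoteProxy.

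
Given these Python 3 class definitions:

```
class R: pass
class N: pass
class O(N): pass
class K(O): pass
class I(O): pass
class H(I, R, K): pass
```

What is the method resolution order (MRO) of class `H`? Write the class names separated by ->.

L[H] = H + merge(L[I], L[R], L[K], [I R K])
  take I:  [I O N object] + [R object] + [K O N object] + [I R K]
  take R:  [O N object] + [R object] + [K O N object] + [R K]
  take K:  [O N object] + [object] + [K O N object] + [K]
  take O:  [O N object] + [object] + [O N object]
  take N:  [N object] + [object] + [N object]
  take object:  [object] + [object] + [object]

H -> I -> R -> K -> O -> N -> object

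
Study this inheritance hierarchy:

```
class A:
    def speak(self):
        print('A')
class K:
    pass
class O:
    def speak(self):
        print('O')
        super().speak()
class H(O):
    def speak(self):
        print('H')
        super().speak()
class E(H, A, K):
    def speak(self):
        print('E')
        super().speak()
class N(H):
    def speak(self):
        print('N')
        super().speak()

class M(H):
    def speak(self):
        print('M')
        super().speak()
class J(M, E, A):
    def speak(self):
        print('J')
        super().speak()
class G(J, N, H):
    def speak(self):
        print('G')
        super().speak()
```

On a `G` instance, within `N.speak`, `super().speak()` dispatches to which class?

L[G] = G + merge(L[J], L[N], L[H], [J N H])
  take J:  [J M E H O A K object] + [N H O object] + [H O object] + [J N H]
  take M:  [M E H O A K object] + [N H O object] + [H O object] + [N H]
  take E:  [E H O A K object] + [N H O object] + [H O object] + [N H]
  take N:  [H O A K object] + [N H O object] + [H O object] + [N H]
  take H:  [H O A K object] + [H O object] + [H O object] + [H]
  take O:  [O A K object] + [O object] + [O object]
  take A:  [A K object] + [object] + [object]
  take K:  [K object] + [object] + [object]
  take object:  [object] + [object] + [object]
MRO: G J M E N H O A K object
super() in N.speak on a G instance goes to the class after N in G's MRO: H.

H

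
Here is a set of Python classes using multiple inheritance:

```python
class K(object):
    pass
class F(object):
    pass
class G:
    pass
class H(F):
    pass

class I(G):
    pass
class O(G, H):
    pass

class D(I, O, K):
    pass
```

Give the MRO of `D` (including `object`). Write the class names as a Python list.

[D, I, O, G, H, F, K, object]

L[D] = D + merge(L[I], L[O], L[K], [I O K])
  take I:  [I G object] + [O G H F object] + [K object] + [I O K]
  take O:  [G object] + [O G H F object] + [K object] + [O K]
  take G:  [G object] + [G H F object] + [K object] + [K]
  take H:  [object] + [H F object] + [K object] + [K]
  take F:  [object] + [F object] + [K object] + [K]
  take K:  [object] + [object] + [K object] + [K]
  take object:  [object] + [object] + [object]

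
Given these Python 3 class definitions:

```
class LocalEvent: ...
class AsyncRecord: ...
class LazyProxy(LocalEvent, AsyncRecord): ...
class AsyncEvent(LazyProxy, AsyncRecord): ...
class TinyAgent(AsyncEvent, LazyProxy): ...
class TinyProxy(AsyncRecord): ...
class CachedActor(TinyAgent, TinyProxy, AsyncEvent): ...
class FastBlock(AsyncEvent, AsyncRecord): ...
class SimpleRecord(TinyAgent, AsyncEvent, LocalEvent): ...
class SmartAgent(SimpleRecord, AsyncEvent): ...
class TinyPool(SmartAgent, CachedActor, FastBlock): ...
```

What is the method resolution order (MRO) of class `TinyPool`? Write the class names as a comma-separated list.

L[TinyPool] = TinyPool + merge(L[SmartAgent], L[CachedActor], L[FastBlock], [SmartAgent CachedActor FastBlock])
  take SmartAgent:  [SmartAgent SimpleRecord TinyAgent AsyncEvent LazyProxy LocalEvent AsyncRecord object] + [CachedActor TinyAgent TinyProxy AsyncEvent LazyProxy LocalEvent AsyncRecord object] + [FastBlock AsyncEvent LazyProxy LocalEvent AsyncRecord object] + [SmartAgent CachedActor FastBlock]
  take SimpleRecord:  [SimpleRecord TinyAgent AsyncEvent LazyProxy LocalEvent AsyncRecord object] + [CachedActor TinyAgent TinyProxy AsyncEvent LazyProxy LocalEvent AsyncRecord object] + [FastBlock AsyncEvent LazyProxy LocalEvent AsyncRecord object] + [CachedActor FastBlock]
  take CachedActor:  [TinyAgent AsyncEvent LazyProxy LocalEvent AsyncRecord object] + [CachedActor TinyAgent TinyProxy AsyncEvent LazyProxy LocalEvent AsyncRecord object] + [FastBlock AsyncEvent LazyProxy LocalEvent AsyncRecord object] + [CachedActor FastBlock]
  take TinyAgent:  [TinyAgent AsyncEvent LazyProxy LocalEvent AsyncRecord object] + [TinyAgent TinyProxy AsyncEvent LazyProxy LocalEvent AsyncRecord object] + [FastBlock AsyncEvent LazyProxy LocalEvent AsyncRecord object] + [FastBlock]
  take TinyProxy:  [AsyncEvent LazyProxy LocalEvent AsyncRecord object] + [TinyProxy AsyncEvent LazyProxy LocalEvent AsyncRecord object] + [FastBlock AsyncEvent LazyProxy LocalEvent AsyncRecord object] + [FastBlock]
  take FastBlock:  [AsyncEvent LazyProxy LocalEvent AsyncRecord object] + [AsyncEvent LazyProxy LocalEvent AsyncRecord object] + [FastBlock AsyncEvent LazyProxy LocalEvent AsyncRecord object] + [FastBlock]
  take AsyncEvent:  [AsyncEvent LazyProxy LocalEvent AsyncRecord object] + [AsyncEvent LazyProxy LocalEvent AsyncRecord object] + [AsyncEvent LazyProxy LocalEvent AsyncRecord object]
  take LazyProxy:  [LazyProxy LocalEvent AsyncRecord object] + [LazyProxy LocalEvent AsyncRecord object] + [LazyProxy LocalEvent AsyncRecord object]
  take LocalEvent:  [LocalEvent AsyncRecord object] + [LocalEvent AsyncRecord object] + [LocalEvent AsyncRecord object]
  take AsyncRecord:  [AsyncRecord object] + [AsyncRecord object] + [AsyncRecord object]
  take object:  [object] + [object] + [object]

TinyPool, SmartAgent, SimpleRecord, CachedActor, TinyAgent, TinyProxy, FastBlock, AsyncEvent, LazyProxy, LocalEvent, AsyncRecord, object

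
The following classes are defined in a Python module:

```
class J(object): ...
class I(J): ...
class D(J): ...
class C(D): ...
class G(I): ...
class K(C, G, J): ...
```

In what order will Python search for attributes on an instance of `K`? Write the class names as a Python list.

[K, C, D, G, I, J, object]

L[K] = K + merge(L[C], L[G], L[J], [C G J])
  take C:  [C D J object] + [G I J object] + [J object] + [C G J]
  take D:  [D J object] + [G I J object] + [J object] + [G J]
  take G:  [J object] + [G I J object] + [J object] + [G J]
  take I:  [J object] + [I J object] + [J object] + [J]
  take J:  [J object] + [J object] + [J object] + [J]
  take object:  [object] + [object] + [object]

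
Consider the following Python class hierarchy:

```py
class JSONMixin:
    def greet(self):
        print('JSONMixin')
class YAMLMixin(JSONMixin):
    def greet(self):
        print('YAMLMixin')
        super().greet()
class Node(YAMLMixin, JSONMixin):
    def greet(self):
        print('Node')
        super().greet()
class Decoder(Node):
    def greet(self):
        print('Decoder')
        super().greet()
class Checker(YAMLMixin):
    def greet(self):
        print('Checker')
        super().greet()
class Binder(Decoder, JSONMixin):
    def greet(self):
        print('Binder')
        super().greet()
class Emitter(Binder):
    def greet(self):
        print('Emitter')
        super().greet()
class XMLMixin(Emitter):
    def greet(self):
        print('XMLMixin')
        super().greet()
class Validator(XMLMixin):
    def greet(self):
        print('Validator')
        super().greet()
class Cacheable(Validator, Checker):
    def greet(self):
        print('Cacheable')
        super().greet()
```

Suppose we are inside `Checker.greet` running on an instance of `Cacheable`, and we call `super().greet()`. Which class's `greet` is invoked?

L[Cacheable] = Cacheable + merge(L[Validator], L[Checker], [Validator Checker])
  take Validator:  [Validator XMLMixin Emitter Binder Decoder Node YAMLMixin JSONMixin object] + [Checker YAMLMixin JSONMixin object] + [Validator Checker]
  take XMLMixin:  [XMLMixin Emitter Binder Decoder Node YAMLMixin JSONMixin object] + [Checker YAMLMixin JSONMixin object] + [Checker]
  take Emitter:  [Emitter Binder Decoder Node YAMLMixin JSONMixin object] + [Checker YAMLMixin JSONMixin object] + [Checker]
  take Binder:  [Binder Decoder Node YAMLMixin JSONMixin object] + [Checker YAMLMixin JSONMixin object] + [Checker]
  take Decoder:  [Decoder Node YAMLMixin JSONMixin object] + [Checker YAMLMixin JSONMixin object] + [Checker]
  take Node:  [Node YAMLMixin JSONMixin object] + [Checker YAMLMixin JSONMixin object] + [Checker]
  take Checker:  [YAMLMixin JSONMixin object] + [Checker YAMLMixin JSONMixin object] + [Checker]
  take YAMLMixin:  [YAMLMixin JSONMixin object] + [YAMLMixin JSONMixin object]
  take JSONMixin:  [JSONMixin object] + [JSONMixin object]
  take object:  [object] + [object]
MRO: Cacheable Validator XMLMixin Emitter Binder Decoder Node Checker YAMLMixin JSONMixin object
super() in Checker.greet on a Cacheable instance goes to the class after Checker in Cacheable's MRO: YAMLMixin.

YAMLMixin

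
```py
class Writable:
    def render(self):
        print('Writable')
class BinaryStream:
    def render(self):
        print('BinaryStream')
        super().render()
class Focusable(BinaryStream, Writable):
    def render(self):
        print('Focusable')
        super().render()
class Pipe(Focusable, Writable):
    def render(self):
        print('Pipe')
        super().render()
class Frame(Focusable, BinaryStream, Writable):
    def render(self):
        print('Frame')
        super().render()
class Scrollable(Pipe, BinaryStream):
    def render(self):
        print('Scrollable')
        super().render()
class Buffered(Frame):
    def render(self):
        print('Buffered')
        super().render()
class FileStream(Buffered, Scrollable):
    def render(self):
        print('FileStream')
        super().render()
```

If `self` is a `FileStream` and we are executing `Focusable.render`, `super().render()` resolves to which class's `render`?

BinaryStream

L[FileStream] = FileStream + merge(L[Buffered], L[Scrollable], [Buffered Scrollable])
  take Buffered:  [Buffered Frame Focusable BinaryStream Writable object] + [Scrollable Pipe Focusable BinaryStream Writable object] + [Buffered Scrollable]
  take Frame:  [Frame Focusable BinaryStream Writable object] + [Scrollable Pipe Focusable BinaryStream Writable object] + [Scrollable]
  take Scrollable:  [Focusable BinaryStream Writable object] + [Scrollable Pipe Focusable BinaryStream Writable object] + [Scrollable]
  take Pipe:  [Focusable BinaryStream Writable object] + [Pipe Focusable BinaryStream Writable object]
  take Focusable:  [Focusable BinaryStream Writable object] + [Focusable BinaryStream Writable object]
  take BinaryStream:  [BinaryStream Writable object] + [BinaryStream Writable object]
  take Writable:  [Writable object] + [Writable object]
  take object:  [object] + [object]
MRO: FileStream Buffered Frame Scrollable Pipe Focusable BinaryStream Writable object
super() in Focusable.render on a FileStream instance goes to the class after Focusable in FileStream's MRO: BinaryStream.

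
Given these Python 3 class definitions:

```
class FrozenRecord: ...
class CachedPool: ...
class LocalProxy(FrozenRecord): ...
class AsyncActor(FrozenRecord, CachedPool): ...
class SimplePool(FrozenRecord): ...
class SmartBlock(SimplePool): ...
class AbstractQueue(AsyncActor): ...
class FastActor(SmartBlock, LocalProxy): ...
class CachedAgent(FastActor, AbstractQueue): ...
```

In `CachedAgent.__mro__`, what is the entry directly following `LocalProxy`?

L[CachedAgent] = CachedAgent + merge(L[FastActor], L[AbstractQueue], [FastActor AbstractQueue])
  take FastActor:  [FastActor SmartBlock SimplePool LocalProxy FrozenRecord object] + [AbstractQueue AsyncActor FrozenRecord CachedPool object] + [FastActor AbstractQueue]
  take SmartBlock:  [SmartBlock SimplePool LocalProxy FrozenRecord object] + [AbstractQueue AsyncActor FrozenRecord CachedPool object] + [AbstractQueue]
  take SimplePool:  [SimplePool LocalProxy FrozenRecord object] + [AbstractQueue AsyncActor FrozenRecord CachedPool object] + [AbstractQueue]
  take LocalProxy:  [LocalProxy FrozenRecord object] + [AbstractQueue AsyncActor FrozenRecord CachedPool object] + [AbstractQueue]
  take AbstractQueue:  [FrozenRecord object] + [AbstractQueue AsyncActor FrozenRecord CachedPool object] + [AbstractQueue]
  take AsyncActor:  [FrozenRecord object] + [AsyncActor FrozenRecord CachedPool object]
  take FrozenRecord:  [FrozenRecord object] + [FrozenRecord CachedPool object]
  take CachedPool:  [object] + [CachedPool object]
  take object:  [object] + [object]
MRO: CachedAgent FastActor SmartBlock SimplePool LocalProxy AbstractQueue AsyncActor FrozenRecord CachedPool object
LocalProxy is at position 4; next is AbstractQueue.

AbstractQueue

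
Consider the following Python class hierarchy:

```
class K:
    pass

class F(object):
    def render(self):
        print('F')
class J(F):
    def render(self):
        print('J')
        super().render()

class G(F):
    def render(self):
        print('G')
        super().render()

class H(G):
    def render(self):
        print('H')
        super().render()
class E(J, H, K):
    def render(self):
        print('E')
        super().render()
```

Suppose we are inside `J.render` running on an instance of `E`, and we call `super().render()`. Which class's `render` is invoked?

H

L[E] = E + merge(L[J], L[H], L[K], [J H K])
  take J:  [J F object] + [H G F object] + [K object] + [J H K]
  take H:  [F object] + [H G F object] + [K object] + [H K]
  take G:  [F object] + [G F object] + [K object] + [K]
  take F:  [F object] + [F object] + [K object] + [K]
  take K:  [object] + [object] + [K object] + [K]
  take object:  [object] + [object] + [object]
MRO: E J H G F K object
super() in J.render on a E instance goes to the class after J in E's MRO: H.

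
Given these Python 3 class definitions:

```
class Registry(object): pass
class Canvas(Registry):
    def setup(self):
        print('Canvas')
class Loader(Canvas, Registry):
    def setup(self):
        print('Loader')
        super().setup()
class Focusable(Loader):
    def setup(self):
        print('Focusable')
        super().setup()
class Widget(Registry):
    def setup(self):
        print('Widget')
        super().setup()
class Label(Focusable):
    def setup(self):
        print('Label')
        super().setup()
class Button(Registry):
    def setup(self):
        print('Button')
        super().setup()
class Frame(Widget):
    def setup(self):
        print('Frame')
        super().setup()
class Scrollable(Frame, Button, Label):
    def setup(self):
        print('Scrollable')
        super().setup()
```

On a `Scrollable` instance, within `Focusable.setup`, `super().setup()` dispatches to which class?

Loader

L[Scrollable] = Scrollable + merge(L[Frame], L[Button], L[Label], [Frame Button Label])
  take Frame:  [Frame Widget Registry object] + [Button Registry object] + [Label Focusable Loader Canvas Registry object] + [Frame Button Label]
  take Widget:  [Widget Registry object] + [Button Registry object] + [Label Focusable Loader Canvas Registry object] + [Button Label]
  take Button:  [Registry object] + [Button Registry object] + [Label Focusable Loader Canvas Registry object] + [Button Label]
  take Label:  [Registry object] + [Registry object] + [Label Focusable Loader Canvas Registry object] + [Label]
  take Focusable:  [Registry object] + [Registry object] + [Focusable Loader Canvas Registry object]
  take Loader:  [Registry object] + [Registry object] + [Loader Canvas Registry object]
  take Canvas:  [Registry object] + [Registry object] + [Canvas Registry object]
  take Registry:  [Registry object] + [Registry object] + [Registry object]
  take object:  [object] + [object] + [object]
MRO: Scrollable Frame Widget Button Label Focusable Loader Canvas Registry object
super() in Focusable.setup on a Scrollable instance goes to the class after Focusable in Scrollable's MRO: Loader.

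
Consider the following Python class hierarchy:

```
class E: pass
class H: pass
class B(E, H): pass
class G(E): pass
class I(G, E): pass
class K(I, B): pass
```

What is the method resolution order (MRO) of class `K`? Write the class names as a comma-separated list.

K, I, G, B, E, H, object

L[K] = K + merge(L[I], L[B], [I B])
  take I:  [I G E object] + [B E H object] + [I B]
  take G:  [G E object] + [B E H object] + [B]
  take B:  [E object] + [B E H object] + [B]
  take E:  [E object] + [E H object]
  take H:  [object] + [H object]
  take object:  [object] + [object]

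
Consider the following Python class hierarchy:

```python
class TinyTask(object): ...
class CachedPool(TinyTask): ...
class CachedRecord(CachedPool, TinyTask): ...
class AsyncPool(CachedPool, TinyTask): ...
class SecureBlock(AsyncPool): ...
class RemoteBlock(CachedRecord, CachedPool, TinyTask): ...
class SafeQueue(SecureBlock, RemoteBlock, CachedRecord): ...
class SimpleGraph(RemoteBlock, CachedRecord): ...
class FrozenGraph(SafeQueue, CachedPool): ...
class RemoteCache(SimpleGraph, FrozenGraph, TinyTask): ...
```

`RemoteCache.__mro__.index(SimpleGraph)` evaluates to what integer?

L[RemoteCache] = RemoteCache + merge(L[SimpleGraph], L[FrozenGraph], L[TinyTask], [SimpleGraph FrozenGraph TinyTask])
  take SimpleGraph:  [SimpleGraph RemoteBlock CachedRecord CachedPool TinyTask object] + [FrozenGraph SafeQueue SecureBlock AsyncPool RemoteBlock CachedRecord CachedPool TinyTask object] + [TinyTask object] + [SimpleGraph FrozenGraph TinyTask]
  take FrozenGraph:  [RemoteBlock CachedRecord CachedPool TinyTask object] + [FrozenGraph SafeQueue SecureBlock AsyncPool RemoteBlock CachedRecord CachedPool TinyTask object] + [TinyTask object] + [FrozenGraph TinyTask]
  take SafeQueue:  [RemoteBlock CachedRecord CachedPool TinyTask object] + [SafeQueue SecureBlock AsyncPool RemoteBlock CachedRecord CachedPool TinyTask object] + [TinyTask object] + [TinyTask]
  take SecureBlock:  [RemoteBlock CachedRecord CachedPool TinyTask object] + [SecureBlock AsyncPool RemoteBlock CachedRecord CachedPool TinyTask object] + [TinyTask object] + [TinyTask]
  take AsyncPool:  [RemoteBlock CachedRecord CachedPool TinyTask object] + [AsyncPool RemoteBlock CachedRecord CachedPool TinyTask object] + [TinyTask object] + [TinyTask]
  take RemoteBlock:  [RemoteBlock CachedRecord CachedPool TinyTask object] + [RemoteBlock CachedRecord CachedPool TinyTask object] + [TinyTask object] + [TinyTask]
  take CachedRecord:  [CachedRecord CachedPool TinyTask object] + [CachedRecord CachedPool TinyTask object] + [TinyTask object] + [TinyTask]
  take CachedPool:  [CachedPool TinyTask object] + [CachedPool TinyTask object] + [TinyTask object] + [TinyTask]
  take TinyTask:  [TinyTask object] + [TinyTask object] + [TinyTask object] + [TinyTask]
  take object:  [object] + [object] + [object]
MRO: RemoteCache SimpleGraph FrozenGraph SafeQueue SecureBlock AsyncPool RemoteBlock CachedRecord CachedPool TinyTask object
SimpleGraph sits at index 1.

1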